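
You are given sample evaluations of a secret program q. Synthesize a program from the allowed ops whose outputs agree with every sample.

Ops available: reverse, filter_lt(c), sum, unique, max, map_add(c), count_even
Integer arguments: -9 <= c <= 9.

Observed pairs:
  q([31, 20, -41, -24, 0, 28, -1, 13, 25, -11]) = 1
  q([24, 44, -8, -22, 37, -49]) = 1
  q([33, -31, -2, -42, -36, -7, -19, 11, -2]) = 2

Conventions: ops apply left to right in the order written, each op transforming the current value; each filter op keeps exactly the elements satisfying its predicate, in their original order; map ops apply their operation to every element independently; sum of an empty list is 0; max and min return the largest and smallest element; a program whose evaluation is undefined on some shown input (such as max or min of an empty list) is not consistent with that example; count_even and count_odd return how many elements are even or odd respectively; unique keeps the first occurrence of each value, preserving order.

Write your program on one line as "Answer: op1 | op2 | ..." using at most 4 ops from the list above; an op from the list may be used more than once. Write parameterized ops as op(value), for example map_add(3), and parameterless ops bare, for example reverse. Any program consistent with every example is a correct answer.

reverse | filter_lt(-8) | reverse | count_even

Check, running the answer program on each example:
  [31, 20, -41, -24, 0, 28, -1, 13, 25, -11] -> [-11, 25, 13, -1, 28, 0, -24, -41, 20, 31] -> [-11, -24, -41] -> [-41, -24, -11] -> 1
  [24, 44, -8, -22, 37, -49] -> [-49, 37, -22, -8, 44, 24] -> [-49, -22] -> [-22, -49] -> 1
  [33, -31, -2, -42, -36, -7, -19, 11, -2] -> [-2, 11, -19, -7, -36, -42, -2, -31, 33] -> [-19, -36, -42, -31] -> [-31, -42, -36, -19] -> 2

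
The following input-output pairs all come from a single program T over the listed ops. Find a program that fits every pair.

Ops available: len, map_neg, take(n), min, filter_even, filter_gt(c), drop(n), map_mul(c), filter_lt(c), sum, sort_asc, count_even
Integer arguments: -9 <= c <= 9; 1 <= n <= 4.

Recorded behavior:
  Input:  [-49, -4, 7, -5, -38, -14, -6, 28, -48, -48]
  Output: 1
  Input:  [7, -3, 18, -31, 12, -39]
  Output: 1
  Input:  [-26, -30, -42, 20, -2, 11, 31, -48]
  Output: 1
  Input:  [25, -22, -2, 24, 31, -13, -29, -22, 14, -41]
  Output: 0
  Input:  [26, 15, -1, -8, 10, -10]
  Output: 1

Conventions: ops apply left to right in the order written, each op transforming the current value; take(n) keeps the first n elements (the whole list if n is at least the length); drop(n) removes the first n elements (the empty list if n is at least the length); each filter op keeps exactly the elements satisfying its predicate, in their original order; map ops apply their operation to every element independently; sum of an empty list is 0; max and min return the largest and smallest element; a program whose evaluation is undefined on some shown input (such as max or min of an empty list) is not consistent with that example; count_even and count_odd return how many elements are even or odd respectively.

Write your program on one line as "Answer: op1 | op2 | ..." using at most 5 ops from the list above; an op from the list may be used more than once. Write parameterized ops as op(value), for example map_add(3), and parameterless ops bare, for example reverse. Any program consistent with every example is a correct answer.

map_neg | drop(4) | take(3) | take(1) | count_even

Check, running the answer program on each example:
  [-49, -4, 7, -5, -38, -14, -6, 28, -48, -48] -> [49, 4, -7, 5, 38, 14, 6, -28, 48, 48] -> [38, 14, 6, -28, 48, 48] -> [38, 14, 6] -> [38] -> 1
  [7, -3, 18, -31, 12, -39] -> [-7, 3, -18, 31, -12, 39] -> [-12, 39] -> [-12, 39] -> [-12] -> 1
  [-26, -30, -42, 20, -2, 11, 31, -48] -> [26, 30, 42, -20, 2, -11, -31, 48] -> [2, -11, -31, 48] -> [2, -11, -31] -> [2] -> 1
  [25, -22, -2, 24, 31, -13, -29, -22, 14, -41] -> [-25, 22, 2, -24, -31, 13, 29, 22, -14, 41] -> [-31, 13, 29, 22, -14, 41] -> [-31, 13, 29] -> [-31] -> 0
  [26, 15, -1, -8, 10, -10] -> [-26, -15, 1, 8, -10, 10] -> [-10, 10] -> [-10, 10] -> [-10] -> 1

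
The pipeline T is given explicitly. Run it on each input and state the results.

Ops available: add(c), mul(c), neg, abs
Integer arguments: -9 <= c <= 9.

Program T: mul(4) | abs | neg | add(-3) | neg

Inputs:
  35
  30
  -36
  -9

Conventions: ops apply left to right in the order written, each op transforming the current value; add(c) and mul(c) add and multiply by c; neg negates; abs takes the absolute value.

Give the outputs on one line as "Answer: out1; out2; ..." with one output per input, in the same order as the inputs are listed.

Execution, op by op:
  35 -> 140 -> 140 -> -140 -> -143 -> 143
  30 -> 120 -> 120 -> -120 -> -123 -> 123
  -36 -> -144 -> 144 -> -144 -> -147 -> 147
  -9 -> -36 -> 36 -> -36 -> -39 -> 39

143; 123; 147; 39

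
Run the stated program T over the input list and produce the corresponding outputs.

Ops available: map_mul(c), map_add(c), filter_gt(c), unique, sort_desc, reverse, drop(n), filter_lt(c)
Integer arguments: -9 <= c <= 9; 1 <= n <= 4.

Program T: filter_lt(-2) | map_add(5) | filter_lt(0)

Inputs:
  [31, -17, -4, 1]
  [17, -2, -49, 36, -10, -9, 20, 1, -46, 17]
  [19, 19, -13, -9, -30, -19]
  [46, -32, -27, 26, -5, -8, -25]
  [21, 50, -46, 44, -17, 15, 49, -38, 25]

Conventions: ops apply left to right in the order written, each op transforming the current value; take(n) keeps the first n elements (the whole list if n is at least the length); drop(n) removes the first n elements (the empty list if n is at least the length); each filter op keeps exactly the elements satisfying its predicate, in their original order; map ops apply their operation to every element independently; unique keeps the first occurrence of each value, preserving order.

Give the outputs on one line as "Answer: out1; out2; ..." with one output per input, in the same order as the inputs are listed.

Execution, op by op:
  [31, -17, -4, 1] -> [-17, -4] -> [-12, 1] -> [-12]
  [17, -2, -49, 36, -10, -9, 20, 1, -46, 17] -> [-49, -10, -9, -46] -> [-44, -5, -4, -41] -> [-44, -5, -4, -41]
  [19, 19, -13, -9, -30, -19] -> [-13, -9, -30, -19] -> [-8, -4, -25, -14] -> [-8, -4, -25, -14]
  [46, -32, -27, 26, -5, -8, -25] -> [-32, -27, -5, -8, -25] -> [-27, -22, 0, -3, -20] -> [-27, -22, -3, -20]
  [21, 50, -46, 44, -17, 15, 49, -38, 25] -> [-46, -17, -38] -> [-41, -12, -33] -> [-41, -12, -33]

[-12]; [-44, -5, -4, -41]; [-8, -4, -25, -14]; [-27, -22, -3, -20]; [-41, -12, -33]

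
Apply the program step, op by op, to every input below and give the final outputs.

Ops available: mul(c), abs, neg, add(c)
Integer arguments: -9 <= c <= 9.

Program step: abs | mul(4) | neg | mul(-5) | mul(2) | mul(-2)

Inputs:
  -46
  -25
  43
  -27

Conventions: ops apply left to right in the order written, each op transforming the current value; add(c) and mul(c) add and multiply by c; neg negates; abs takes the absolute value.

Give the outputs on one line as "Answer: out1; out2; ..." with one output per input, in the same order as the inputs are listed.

Execution, op by op:
  -46 -> 46 -> 184 -> -184 -> 920 -> 1840 -> -3680
  -25 -> 25 -> 100 -> -100 -> 500 -> 1000 -> -2000
  43 -> 43 -> 172 -> -172 -> 860 -> 1720 -> -3440
  -27 -> 27 -> 108 -> -108 -> 540 -> 1080 -> -2160

-3680; -2000; -3440; -2160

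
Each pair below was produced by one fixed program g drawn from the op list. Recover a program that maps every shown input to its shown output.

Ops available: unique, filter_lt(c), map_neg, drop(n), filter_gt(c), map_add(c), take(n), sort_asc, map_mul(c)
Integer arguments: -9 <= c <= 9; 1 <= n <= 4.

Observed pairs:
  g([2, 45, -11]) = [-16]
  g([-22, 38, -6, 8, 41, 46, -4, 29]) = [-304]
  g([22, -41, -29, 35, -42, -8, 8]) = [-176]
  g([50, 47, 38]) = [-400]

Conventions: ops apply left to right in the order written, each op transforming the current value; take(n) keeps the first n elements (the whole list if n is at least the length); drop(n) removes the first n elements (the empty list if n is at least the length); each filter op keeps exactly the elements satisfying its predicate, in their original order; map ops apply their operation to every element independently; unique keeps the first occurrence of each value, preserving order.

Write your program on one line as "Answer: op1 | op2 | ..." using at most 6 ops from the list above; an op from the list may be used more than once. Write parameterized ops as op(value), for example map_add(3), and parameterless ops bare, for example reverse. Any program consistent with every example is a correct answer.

map_neg | filter_lt(2) | take(2) | map_neg | map_mul(-8) | take(1)

Check, running the answer program on each example:
  [2, 45, -11] -> [-2, -45, 11] -> [-2, -45] -> [-2, -45] -> [2, 45] -> [-16, -360] -> [-16]
  [-22, 38, -6, 8, 41, 46, -4, 29] -> [22, -38, 6, -8, -41, -46, 4, -29] -> [-38, -8, -41, -46, -29] -> [-38, -8] -> [38, 8] -> [-304, -64] -> [-304]
  [22, -41, -29, 35, -42, -8, 8] -> [-22, 41, 29, -35, 42, 8, -8] -> [-22, -35, -8] -> [-22, -35] -> [22, 35] -> [-176, -280] -> [-176]
  [50, 47, 38] -> [-50, -47, -38] -> [-50, -47, -38] -> [-50, -47] -> [50, 47] -> [-400, -376] -> [-400]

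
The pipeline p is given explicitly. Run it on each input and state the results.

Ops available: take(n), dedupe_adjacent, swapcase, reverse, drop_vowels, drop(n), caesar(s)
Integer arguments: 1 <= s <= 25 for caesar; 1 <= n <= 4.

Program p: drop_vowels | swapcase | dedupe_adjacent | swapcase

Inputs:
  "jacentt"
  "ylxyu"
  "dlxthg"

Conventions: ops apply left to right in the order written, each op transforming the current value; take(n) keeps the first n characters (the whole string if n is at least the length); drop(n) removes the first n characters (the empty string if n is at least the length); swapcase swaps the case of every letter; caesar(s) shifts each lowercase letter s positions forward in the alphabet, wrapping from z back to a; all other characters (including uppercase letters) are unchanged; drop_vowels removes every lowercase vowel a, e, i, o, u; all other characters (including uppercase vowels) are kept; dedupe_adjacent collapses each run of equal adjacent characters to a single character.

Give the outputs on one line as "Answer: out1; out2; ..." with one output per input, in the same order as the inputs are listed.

"jcnt"; "ylxy"; "dlxthg"

Execution, op by op:
  "jacentt" -> "jcntt" -> "JCNTT" -> "JCNT" -> "jcnt"
  "ylxyu" -> "ylxy" -> "YLXY" -> "YLXY" -> "ylxy"
  "dlxthg" -> "dlxthg" -> "DLXTHG" -> "DLXTHG" -> "dlxthg"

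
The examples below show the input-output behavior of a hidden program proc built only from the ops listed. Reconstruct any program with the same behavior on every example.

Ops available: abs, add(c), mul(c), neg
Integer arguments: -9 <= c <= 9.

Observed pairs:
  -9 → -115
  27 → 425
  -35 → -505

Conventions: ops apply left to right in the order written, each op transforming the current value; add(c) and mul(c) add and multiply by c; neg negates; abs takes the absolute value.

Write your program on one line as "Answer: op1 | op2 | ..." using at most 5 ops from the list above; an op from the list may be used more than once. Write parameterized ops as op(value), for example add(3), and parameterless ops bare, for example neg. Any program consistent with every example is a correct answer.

mul(-5) | add(-6) | mul(3) | neg | add(2)

Check, running the answer program on each example:
  -9 -> 45 -> 39 -> 117 -> -117 -> -115
  27 -> -135 -> -141 -> -423 -> 423 -> 425
  -35 -> 175 -> 169 -> 507 -> -507 -> -505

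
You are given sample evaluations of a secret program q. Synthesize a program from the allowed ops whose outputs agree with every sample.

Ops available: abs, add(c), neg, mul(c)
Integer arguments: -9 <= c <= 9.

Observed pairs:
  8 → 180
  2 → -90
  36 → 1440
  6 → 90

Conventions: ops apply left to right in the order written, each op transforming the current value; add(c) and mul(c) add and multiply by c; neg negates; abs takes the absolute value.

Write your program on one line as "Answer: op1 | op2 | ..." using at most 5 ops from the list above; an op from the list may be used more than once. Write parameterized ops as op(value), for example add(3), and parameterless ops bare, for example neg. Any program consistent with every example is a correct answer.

add(-4) | neg | mul(9) | mul(-5)

Check, running the answer program on each example:
  8 -> 4 -> -4 -> -36 -> 180
  2 -> -2 -> 2 -> 18 -> -90
  36 -> 32 -> -32 -> -288 -> 1440
  6 -> 2 -> -2 -> -18 -> 90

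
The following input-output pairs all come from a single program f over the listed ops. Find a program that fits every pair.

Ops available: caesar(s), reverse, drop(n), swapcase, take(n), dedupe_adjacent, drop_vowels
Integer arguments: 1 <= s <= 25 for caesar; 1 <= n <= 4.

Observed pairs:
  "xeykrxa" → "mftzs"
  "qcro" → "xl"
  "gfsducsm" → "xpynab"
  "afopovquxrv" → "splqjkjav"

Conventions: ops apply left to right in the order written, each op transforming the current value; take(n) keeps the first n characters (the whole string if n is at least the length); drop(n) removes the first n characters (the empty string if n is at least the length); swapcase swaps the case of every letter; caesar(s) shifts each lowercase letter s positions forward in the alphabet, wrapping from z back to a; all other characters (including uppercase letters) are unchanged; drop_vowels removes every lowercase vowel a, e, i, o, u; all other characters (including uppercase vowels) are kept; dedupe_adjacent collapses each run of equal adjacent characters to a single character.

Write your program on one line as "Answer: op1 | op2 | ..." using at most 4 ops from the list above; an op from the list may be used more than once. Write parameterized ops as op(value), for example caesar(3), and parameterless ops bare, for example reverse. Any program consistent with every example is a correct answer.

caesar(21) | reverse | drop(1) | drop(1)

Check, running the answer program on each example:
  "xeykrxa" -> "sztfmsv" -> "vsmftzs" -> "smftzs" -> "mftzs"
  "qcro" -> "lxmj" -> "jmxl" -> "mxl" -> "xl"
  "gfsducsm" -> "banypxnh" -> "hnxpynab" -> "nxpynab" -> "xpynab"
  "afopovquxrv" -> "vajkjqlpsmq" -> "qmsplqjkjav" -> "msplqjkjav" -> "splqjkjav"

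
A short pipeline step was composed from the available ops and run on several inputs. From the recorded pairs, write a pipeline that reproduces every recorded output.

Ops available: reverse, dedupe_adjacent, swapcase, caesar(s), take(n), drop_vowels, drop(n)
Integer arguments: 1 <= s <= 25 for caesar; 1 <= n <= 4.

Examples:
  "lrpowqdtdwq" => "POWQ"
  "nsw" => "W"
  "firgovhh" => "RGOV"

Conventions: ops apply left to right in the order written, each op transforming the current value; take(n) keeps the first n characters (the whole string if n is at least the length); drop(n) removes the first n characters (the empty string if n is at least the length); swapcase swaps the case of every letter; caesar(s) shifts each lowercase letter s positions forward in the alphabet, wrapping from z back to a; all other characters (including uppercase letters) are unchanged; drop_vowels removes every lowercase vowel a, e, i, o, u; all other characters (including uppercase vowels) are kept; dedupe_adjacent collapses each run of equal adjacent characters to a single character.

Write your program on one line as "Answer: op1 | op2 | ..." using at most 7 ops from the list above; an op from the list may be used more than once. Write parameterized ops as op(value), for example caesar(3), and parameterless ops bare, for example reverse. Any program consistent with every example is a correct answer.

drop(1) | reverse | swapcase | reverse | drop(1) | take(4)

Check, running the answer program on each example:
  "lrpowqdtdwq" -> "rpowqdtdwq" -> "qwdtdqwopr" -> "QWDTDQWOPR" -> "RPOWQDTDWQ" -> "POWQDTDWQ" -> "POWQ"
  "nsw" -> "sw" -> "ws" -> "WS" -> "SW" -> "W" -> "W"
  "firgovhh" -> "irgovhh" -> "hhvogri" -> "HHVOGRI" -> "IRGOVHH" -> "RGOVHH" -> "RGOV"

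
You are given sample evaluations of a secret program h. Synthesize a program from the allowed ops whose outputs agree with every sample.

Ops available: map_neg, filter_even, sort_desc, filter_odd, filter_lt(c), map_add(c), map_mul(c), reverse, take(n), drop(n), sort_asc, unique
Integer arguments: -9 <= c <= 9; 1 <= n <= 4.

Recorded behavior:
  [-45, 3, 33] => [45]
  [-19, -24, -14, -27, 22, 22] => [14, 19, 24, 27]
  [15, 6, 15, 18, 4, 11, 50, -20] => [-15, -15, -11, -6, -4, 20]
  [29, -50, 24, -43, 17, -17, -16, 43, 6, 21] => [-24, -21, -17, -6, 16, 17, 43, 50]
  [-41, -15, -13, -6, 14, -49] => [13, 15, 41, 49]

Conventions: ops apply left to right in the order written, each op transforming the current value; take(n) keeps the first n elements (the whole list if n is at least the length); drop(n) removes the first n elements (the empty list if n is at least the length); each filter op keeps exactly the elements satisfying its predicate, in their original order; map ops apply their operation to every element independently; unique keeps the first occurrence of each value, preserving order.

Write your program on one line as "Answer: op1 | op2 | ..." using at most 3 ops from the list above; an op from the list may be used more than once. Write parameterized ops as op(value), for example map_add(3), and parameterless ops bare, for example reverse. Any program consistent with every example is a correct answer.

sort_desc | map_neg | drop(2)

Check, running the answer program on each example:
  [-45, 3, 33] -> [33, 3, -45] -> [-33, -3, 45] -> [45]
  [-19, -24, -14, -27, 22, 22] -> [22, 22, -14, -19, -24, -27] -> [-22, -22, 14, 19, 24, 27] -> [14, 19, 24, 27]
  [15, 6, 15, 18, 4, 11, 50, -20] -> [50, 18, 15, 15, 11, 6, 4, -20] -> [-50, -18, -15, -15, -11, -6, -4, 20] -> [-15, -15, -11, -6, -4, 20]
  [29, -50, 24, -43, 17, -17, -16, 43, 6, 21] -> [43, 29, 24, 21, 17, 6, -16, -17, -43, -50] -> [-43, -29, -24, -21, -17, -6, 16, 17, 43, 50] -> [-24, -21, -17, -6, 16, 17, 43, 50]
  [-41, -15, -13, -6, 14, -49] -> [14, -6, -13, -15, -41, -49] -> [-14, 6, 13, 15, 41, 49] -> [13, 15, 41, 49]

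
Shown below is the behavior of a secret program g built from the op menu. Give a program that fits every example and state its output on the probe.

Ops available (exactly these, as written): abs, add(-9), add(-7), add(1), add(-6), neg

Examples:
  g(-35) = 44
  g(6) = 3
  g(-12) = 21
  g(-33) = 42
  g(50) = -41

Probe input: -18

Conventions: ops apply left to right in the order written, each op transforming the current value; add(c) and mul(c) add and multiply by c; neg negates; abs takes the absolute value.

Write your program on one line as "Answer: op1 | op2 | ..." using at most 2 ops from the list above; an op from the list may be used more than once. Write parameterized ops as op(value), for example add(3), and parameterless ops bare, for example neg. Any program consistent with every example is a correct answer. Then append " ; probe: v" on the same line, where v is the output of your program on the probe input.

add(-9) | neg ; probe: 27

Check, running the answer program on each example:
  -35 -> -44 -> 44
  6 -> -3 -> 3
  -12 -> -21 -> 21
  -33 -> -42 -> 42
  50 -> 41 -> -41
  probe: -18 -> -27 -> 27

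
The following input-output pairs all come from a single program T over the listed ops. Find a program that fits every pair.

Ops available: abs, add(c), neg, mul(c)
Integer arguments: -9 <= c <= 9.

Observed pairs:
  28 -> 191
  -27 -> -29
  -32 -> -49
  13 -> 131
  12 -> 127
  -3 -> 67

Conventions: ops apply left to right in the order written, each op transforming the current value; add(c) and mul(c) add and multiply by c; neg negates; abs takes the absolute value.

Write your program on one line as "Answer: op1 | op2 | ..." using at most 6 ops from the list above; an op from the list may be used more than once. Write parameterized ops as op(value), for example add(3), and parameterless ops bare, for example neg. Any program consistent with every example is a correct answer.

add(5) | add(7) | add(9) | mul(4) | add(-5)

Check, running the answer program on each example:
  28 -> 33 -> 40 -> 49 -> 196 -> 191
  -27 -> -22 -> -15 -> -6 -> -24 -> -29
  -32 -> -27 -> -20 -> -11 -> -44 -> -49
  13 -> 18 -> 25 -> 34 -> 136 -> 131
  12 -> 17 -> 24 -> 33 -> 132 -> 127
  -3 -> 2 -> 9 -> 18 -> 72 -> 67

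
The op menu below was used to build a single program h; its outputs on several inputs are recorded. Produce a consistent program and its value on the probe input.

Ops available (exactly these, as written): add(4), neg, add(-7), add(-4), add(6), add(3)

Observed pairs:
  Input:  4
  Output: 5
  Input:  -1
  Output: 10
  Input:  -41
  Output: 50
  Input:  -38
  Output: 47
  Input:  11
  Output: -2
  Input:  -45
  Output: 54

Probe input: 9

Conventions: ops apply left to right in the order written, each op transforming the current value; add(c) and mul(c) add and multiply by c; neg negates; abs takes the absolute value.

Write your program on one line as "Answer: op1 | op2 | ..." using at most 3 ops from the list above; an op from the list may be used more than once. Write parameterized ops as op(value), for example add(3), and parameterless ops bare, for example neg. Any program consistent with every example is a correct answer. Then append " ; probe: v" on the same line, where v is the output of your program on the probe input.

neg | add(3) | add(6) ; probe: 0

Check, running the answer program on each example:
  4 -> -4 -> -1 -> 5
  -1 -> 1 -> 4 -> 10
  -41 -> 41 -> 44 -> 50
  -38 -> 38 -> 41 -> 47
  11 -> -11 -> -8 -> -2
  -45 -> 45 -> 48 -> 54
  probe: 9 -> -9 -> -6 -> 0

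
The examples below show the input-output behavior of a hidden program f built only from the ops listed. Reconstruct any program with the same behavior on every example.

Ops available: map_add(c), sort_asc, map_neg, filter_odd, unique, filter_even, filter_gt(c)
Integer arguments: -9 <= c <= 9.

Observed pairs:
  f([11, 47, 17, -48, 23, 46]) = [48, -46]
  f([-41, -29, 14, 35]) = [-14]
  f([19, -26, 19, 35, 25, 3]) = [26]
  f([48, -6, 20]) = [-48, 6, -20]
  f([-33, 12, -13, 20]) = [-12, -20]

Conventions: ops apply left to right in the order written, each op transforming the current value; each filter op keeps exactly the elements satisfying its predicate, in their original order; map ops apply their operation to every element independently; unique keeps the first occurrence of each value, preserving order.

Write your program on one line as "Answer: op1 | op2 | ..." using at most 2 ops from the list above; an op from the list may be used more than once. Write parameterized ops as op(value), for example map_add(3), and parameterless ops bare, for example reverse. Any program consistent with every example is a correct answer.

map_neg | filter_even

Check, running the answer program on each example:
  [11, 47, 17, -48, 23, 46] -> [-11, -47, -17, 48, -23, -46] -> [48, -46]
  [-41, -29, 14, 35] -> [41, 29, -14, -35] -> [-14]
  [19, -26, 19, 35, 25, 3] -> [-19, 26, -19, -35, -25, -3] -> [26]
  [48, -6, 20] -> [-48, 6, -20] -> [-48, 6, -20]
  [-33, 12, -13, 20] -> [33, -12, 13, -20] -> [-12, -20]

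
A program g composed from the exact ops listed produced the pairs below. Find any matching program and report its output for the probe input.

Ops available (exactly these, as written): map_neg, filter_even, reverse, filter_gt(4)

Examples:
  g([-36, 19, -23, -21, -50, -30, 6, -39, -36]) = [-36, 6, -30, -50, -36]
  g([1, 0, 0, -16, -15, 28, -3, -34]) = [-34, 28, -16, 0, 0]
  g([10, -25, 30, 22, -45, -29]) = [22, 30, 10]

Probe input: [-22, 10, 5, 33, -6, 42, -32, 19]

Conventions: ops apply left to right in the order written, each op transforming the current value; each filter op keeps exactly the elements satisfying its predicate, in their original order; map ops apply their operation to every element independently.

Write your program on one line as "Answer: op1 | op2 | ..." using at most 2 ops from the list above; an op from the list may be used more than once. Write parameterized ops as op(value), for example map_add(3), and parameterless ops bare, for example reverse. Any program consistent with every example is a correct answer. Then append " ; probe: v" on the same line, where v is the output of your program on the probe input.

filter_even | reverse ; probe: [-32, 42, -6, 10, -22]

Check, running the answer program on each example:
  [-36, 19, -23, -21, -50, -30, 6, -39, -36] -> [-36, -50, -30, 6, -36] -> [-36, 6, -30, -50, -36]
  [1, 0, 0, -16, -15, 28, -3, -34] -> [0, 0, -16, 28, -34] -> [-34, 28, -16, 0, 0]
  [10, -25, 30, 22, -45, -29] -> [10, 30, 22] -> [22, 30, 10]
  probe: [-22, 10, 5, 33, -6, 42, -32, 19] -> [-22, 10, -6, 42, -32] -> [-32, 42, -6, 10, -22]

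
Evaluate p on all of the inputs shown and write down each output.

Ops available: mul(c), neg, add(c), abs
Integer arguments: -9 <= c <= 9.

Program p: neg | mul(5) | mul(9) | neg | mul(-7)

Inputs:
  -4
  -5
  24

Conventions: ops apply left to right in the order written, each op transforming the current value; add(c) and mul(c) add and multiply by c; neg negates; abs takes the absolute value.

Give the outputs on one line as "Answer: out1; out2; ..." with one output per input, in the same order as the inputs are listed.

1260; 1575; -7560

Execution, op by op:
  -4 -> 4 -> 20 -> 180 -> -180 -> 1260
  -5 -> 5 -> 25 -> 225 -> -225 -> 1575
  24 -> -24 -> -120 -> -1080 -> 1080 -> -7560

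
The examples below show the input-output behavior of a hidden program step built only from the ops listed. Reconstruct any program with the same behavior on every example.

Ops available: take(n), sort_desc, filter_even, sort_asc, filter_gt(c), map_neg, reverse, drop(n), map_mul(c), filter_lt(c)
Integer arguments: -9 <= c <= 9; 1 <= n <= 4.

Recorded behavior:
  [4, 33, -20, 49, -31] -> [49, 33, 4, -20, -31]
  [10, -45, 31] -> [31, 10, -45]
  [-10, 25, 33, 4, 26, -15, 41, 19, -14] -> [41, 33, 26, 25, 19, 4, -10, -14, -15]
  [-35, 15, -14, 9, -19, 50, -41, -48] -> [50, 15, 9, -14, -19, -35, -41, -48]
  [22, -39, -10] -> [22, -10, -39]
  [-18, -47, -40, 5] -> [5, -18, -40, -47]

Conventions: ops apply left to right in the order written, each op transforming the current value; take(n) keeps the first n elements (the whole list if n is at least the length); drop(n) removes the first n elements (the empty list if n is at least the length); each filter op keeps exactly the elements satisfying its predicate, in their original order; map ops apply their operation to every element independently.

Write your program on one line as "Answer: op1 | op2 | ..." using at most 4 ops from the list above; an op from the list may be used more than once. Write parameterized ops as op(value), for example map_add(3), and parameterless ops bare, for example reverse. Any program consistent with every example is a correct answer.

sort_asc | map_neg | reverse | map_neg

Check, running the answer program on each example:
  [4, 33, -20, 49, -31] -> [-31, -20, 4, 33, 49] -> [31, 20, -4, -33, -49] -> [-49, -33, -4, 20, 31] -> [49, 33, 4, -20, -31]
  [10, -45, 31] -> [-45, 10, 31] -> [45, -10, -31] -> [-31, -10, 45] -> [31, 10, -45]
  [-10, 25, 33, 4, 26, -15, 41, 19, -14] -> [-15, -14, -10, 4, 19, 25, 26, 33, 41] -> [15, 14, 10, -4, -19, -25, -26, -33, -41] -> [-41, -33, -26, -25, -19, -4, 10, 14, 15] -> [41, 33, 26, 25, 19, 4, -10, -14, -15]
  [-35, 15, -14, 9, -19, 50, -41, -48] -> [-48, -41, -35, -19, -14, 9, 15, 50] -> [48, 41, 35, 19, 14, -9, -15, -50] -> [-50, -15, -9, 14, 19, 35, 41, 48] -> [50, 15, 9, -14, -19, -35, -41, -48]
  [22, -39, -10] -> [-39, -10, 22] -> [39, 10, -22] -> [-22, 10, 39] -> [22, -10, -39]
  [-18, -47, -40, 5] -> [-47, -40, -18, 5] -> [47, 40, 18, -5] -> [-5, 18, 40, 47] -> [5, -18, -40, -47]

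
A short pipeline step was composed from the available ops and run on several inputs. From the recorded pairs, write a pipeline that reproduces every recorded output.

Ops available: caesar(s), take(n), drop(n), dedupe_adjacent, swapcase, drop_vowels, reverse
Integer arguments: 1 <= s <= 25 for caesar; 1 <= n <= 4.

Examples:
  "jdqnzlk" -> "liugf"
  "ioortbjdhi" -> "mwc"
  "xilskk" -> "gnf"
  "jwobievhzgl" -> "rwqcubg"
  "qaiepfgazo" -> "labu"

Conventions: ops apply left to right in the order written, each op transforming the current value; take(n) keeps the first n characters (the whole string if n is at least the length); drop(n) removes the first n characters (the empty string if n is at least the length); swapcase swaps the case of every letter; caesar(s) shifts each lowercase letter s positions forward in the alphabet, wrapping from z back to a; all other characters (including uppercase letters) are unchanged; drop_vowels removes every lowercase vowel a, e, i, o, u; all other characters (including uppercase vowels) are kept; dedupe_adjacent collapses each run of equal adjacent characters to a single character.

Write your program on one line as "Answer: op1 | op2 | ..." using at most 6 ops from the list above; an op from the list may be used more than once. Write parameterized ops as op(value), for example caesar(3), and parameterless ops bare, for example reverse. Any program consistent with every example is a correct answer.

dedupe_adjacent | drop_vowels | caesar(11) | drop_vowels | caesar(10)

Check, running the answer program on each example:
  "jdqnzlk" -> "jdqnzlk" -> "jdqnzlk" -> "uobykwv" -> "bykwv" -> "liugf"
  "ioortbjdhi" -> "iortbjdhi" -> "rtbjdh" -> "cemuos" -> "cms" -> "mwc"
  "xilskk" -> "xilsk" -> "xlsk" -> "iwdv" -> "wdv" -> "gnf"
  "jwobievhzgl" -> "jwobievhzgl" -> "jwbvhzgl" -> "uhmgskrw" -> "hmgskrw" -> "rwqcubg"
  "qaiepfgazo" -> "qaiepfgazo" -> "qpfgz" -> "baqrk" -> "bqrk" -> "labu"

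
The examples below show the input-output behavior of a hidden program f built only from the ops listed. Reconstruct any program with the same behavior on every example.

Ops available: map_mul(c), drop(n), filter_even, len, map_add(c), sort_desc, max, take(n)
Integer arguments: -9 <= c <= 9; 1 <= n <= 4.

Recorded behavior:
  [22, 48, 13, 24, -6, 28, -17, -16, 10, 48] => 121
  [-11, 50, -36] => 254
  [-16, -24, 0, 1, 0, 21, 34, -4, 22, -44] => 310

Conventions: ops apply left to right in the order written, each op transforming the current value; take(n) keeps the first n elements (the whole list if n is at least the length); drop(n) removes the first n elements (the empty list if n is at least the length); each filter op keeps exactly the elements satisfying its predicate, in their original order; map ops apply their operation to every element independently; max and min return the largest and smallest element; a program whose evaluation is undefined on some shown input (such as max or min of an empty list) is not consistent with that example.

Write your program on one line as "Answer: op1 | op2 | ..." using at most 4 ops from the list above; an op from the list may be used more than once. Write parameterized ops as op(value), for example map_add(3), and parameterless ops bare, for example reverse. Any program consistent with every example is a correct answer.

sort_desc | map_mul(-7) | map_add(2) | max

Check, running the answer program on each example:
  [22, 48, 13, 24, -6, 28, -17, -16, 10, 48] -> [48, 48, 28, 24, 22, 13, 10, -6, -16, -17] -> [-336, -336, -196, -168, -154, -91, -70, 42, 112, 119] -> [-334, -334, -194, -166, -152, -89, -68, 44, 114, 121] -> 121
  [-11, 50, -36] -> [50, -11, -36] -> [-350, 77, 252] -> [-348, 79, 254] -> 254
  [-16, -24, 0, 1, 0, 21, 34, -4, 22, -44] -> [34, 22, 21, 1, 0, 0, -4, -16, -24, -44] -> [-238, -154, -147, -7, 0, 0, 28, 112, 168, 308] -> [-236, -152, -145, -5, 2, 2, 30, 114, 170, 310] -> 310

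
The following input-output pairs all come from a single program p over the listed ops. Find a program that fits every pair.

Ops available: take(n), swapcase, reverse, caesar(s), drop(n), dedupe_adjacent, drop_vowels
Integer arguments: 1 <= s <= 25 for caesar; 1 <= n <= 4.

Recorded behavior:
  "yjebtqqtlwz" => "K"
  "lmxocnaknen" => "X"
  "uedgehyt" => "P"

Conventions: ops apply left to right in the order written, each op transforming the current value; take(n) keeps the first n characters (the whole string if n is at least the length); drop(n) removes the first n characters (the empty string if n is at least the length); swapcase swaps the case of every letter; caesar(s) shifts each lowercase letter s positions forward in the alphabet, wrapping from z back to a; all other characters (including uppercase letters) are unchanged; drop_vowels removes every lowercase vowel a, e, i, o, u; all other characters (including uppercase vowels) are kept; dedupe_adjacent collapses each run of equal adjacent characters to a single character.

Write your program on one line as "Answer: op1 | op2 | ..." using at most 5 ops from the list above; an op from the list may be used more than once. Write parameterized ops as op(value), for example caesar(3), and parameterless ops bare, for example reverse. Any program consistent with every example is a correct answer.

drop_vowels | caesar(12) | take(1) | swapcase

Check, running the answer program on each example:
  "yjebtqqtlwz" -> "yjbtqqtlwz" -> "kvnfccfxil" -> "k" -> "K"
  "lmxocnaknen" -> "lmxcnknn" -> "xyjozwzz" -> "x" -> "X"
  "uedgehyt" -> "dghyt" -> "pstkf" -> "p" -> "P"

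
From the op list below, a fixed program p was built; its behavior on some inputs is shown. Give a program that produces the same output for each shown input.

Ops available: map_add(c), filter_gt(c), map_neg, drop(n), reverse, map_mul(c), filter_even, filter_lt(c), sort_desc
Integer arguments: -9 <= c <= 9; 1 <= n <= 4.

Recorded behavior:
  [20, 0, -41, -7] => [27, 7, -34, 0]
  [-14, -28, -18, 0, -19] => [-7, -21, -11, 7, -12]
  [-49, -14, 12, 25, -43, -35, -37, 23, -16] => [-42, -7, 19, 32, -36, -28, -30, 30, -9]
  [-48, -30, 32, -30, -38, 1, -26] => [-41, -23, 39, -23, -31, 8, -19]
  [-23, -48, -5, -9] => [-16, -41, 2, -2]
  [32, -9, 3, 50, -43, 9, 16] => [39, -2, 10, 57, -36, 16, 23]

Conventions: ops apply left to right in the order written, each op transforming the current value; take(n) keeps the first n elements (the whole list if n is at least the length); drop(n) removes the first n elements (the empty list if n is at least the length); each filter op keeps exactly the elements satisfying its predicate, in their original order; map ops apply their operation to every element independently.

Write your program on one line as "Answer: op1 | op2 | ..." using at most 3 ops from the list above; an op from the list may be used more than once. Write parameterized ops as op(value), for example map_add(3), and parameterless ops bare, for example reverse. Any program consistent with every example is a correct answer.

map_neg | map_add(-7) | map_neg

Check, running the answer program on each example:
  [20, 0, -41, -7] -> [-20, 0, 41, 7] -> [-27, -7, 34, 0] -> [27, 7, -34, 0]
  [-14, -28, -18, 0, -19] -> [14, 28, 18, 0, 19] -> [7, 21, 11, -7, 12] -> [-7, -21, -11, 7, -12]
  [-49, -14, 12, 25, -43, -35, -37, 23, -16] -> [49, 14, -12, -25, 43, 35, 37, -23, 16] -> [42, 7, -19, -32, 36, 28, 30, -30, 9] -> [-42, -7, 19, 32, -36, -28, -30, 30, -9]
  [-48, -30, 32, -30, -38, 1, -26] -> [48, 30, -32, 30, 38, -1, 26] -> [41, 23, -39, 23, 31, -8, 19] -> [-41, -23, 39, -23, -31, 8, -19]
  [-23, -48, -5, -9] -> [23, 48, 5, 9] -> [16, 41, -2, 2] -> [-16, -41, 2, -2]
  [32, -9, 3, 50, -43, 9, 16] -> [-32, 9, -3, -50, 43, -9, -16] -> [-39, 2, -10, -57, 36, -16, -23] -> [39, -2, 10, 57, -36, 16, 23]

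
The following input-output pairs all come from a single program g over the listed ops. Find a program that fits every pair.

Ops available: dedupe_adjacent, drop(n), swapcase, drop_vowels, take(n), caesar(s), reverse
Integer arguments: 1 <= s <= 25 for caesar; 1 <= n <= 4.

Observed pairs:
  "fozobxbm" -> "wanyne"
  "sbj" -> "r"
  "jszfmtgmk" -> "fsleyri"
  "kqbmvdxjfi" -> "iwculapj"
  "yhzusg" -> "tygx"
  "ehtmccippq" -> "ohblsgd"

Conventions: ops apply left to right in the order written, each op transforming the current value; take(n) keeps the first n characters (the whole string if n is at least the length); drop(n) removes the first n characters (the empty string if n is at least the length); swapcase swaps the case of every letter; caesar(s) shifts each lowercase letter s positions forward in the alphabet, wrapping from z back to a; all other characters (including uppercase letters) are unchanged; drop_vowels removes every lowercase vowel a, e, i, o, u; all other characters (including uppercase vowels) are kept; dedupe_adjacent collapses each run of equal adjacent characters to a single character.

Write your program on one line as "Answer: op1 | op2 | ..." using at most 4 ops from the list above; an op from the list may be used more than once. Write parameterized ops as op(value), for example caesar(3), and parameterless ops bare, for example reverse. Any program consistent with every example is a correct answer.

reverse | caesar(25) | drop(2) | dedupe_adjacent

Check, running the answer program on each example:
  "fozobxbm" -> "mbxbozof" -> "lawanyne" -> "wanyne" -> "wanyne"
  "sbj" -> "jbs" -> "iar" -> "r" -> "r"
  "jszfmtgmk" -> "kmgtmfzsj" -> "jlfsleyri" -> "fsleyri" -> "fsleyri"
  "kqbmvdxjfi" -> "ifjxdvmbqk" -> "heiwculapj" -> "iwculapj" -> "iwculapj"
  "yhzusg" -> "gsuzhy" -> "frtygx" -> "tygx" -> "tygx"
  "ehtmccippq" -> "qppiccmthe" -> "poohbblsgd" -> "ohbblsgd" -> "ohblsgd"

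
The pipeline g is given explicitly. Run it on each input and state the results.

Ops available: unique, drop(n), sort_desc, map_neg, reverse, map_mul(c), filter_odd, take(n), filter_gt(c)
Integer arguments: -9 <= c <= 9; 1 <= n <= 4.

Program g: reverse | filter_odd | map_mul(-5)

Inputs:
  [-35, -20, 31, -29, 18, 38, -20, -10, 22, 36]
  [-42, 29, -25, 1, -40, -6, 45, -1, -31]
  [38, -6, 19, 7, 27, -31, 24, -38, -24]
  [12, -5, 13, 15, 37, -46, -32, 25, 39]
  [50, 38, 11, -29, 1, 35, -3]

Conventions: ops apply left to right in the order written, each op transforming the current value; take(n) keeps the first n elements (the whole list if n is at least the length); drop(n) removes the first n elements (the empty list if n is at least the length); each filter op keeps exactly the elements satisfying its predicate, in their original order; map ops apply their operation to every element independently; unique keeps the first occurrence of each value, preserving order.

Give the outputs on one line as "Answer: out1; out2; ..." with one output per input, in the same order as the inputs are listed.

Execution, op by op:
  [-35, -20, 31, -29, 18, 38, -20, -10, 22, 36] -> [36, 22, -10, -20, 38, 18, -29, 31, -20, -35] -> [-29, 31, -35] -> [145, -155, 175]
  [-42, 29, -25, 1, -40, -6, 45, -1, -31] -> [-31, -1, 45, -6, -40, 1, -25, 29, -42] -> [-31, -1, 45, 1, -25, 29] -> [155, 5, -225, -5, 125, -145]
  [38, -6, 19, 7, 27, -31, 24, -38, -24] -> [-24, -38, 24, -31, 27, 7, 19, -6, 38] -> [-31, 27, 7, 19] -> [155, -135, -35, -95]
  [12, -5, 13, 15, 37, -46, -32, 25, 39] -> [39, 25, -32, -46, 37, 15, 13, -5, 12] -> [39, 25, 37, 15, 13, -5] -> [-195, -125, -185, -75, -65, 25]
  [50, 38, 11, -29, 1, 35, -3] -> [-3, 35, 1, -29, 11, 38, 50] -> [-3, 35, 1, -29, 11] -> [15, -175, -5, 145, -55]

[145, -155, 175]; [155, 5, -225, -5, 125, -145]; [155, -135, -35, -95]; [-195, -125, -185, -75, -65, 25]; [15, -175, -5, 145, -55]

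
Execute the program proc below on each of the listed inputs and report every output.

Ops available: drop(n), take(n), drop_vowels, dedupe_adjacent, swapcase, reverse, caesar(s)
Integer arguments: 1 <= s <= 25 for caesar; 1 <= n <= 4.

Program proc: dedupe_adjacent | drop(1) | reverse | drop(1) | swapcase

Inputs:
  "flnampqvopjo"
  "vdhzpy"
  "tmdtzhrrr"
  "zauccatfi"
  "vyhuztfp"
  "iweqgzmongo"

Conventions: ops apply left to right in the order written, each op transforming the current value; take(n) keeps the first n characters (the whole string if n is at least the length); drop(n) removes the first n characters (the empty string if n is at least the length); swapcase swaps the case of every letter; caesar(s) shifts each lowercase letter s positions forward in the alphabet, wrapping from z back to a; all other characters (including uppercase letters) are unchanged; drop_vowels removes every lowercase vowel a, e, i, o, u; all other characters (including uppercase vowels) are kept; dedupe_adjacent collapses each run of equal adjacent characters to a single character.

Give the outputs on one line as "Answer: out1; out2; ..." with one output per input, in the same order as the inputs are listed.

Execution, op by op:
  "flnampqvopjo" -> "flnampqvopjo" -> "lnampqvopjo" -> "ojpovqpmanl" -> "jpovqpmanl" -> "JPOVQPMANL"
  "vdhzpy" -> "vdhzpy" -> "dhzpy" -> "ypzhd" -> "pzhd" -> "PZHD"
  "tmdtzhrrr" -> "tmdtzhr" -> "mdtzhr" -> "rhztdm" -> "hztdm" -> "HZTDM"
  "zauccatfi" -> "zaucatfi" -> "aucatfi" -> "iftacua" -> "ftacua" -> "FTACUA"
  "vyhuztfp" -> "vyhuztfp" -> "yhuztfp" -> "pftzuhy" -> "ftzuhy" -> "FTZUHY"
  "iweqgzmongo" -> "iweqgzmongo" -> "weqgzmongo" -> "ognomzgqew" -> "gnomzgqew" -> "GNOMZGQEW"

"JPOVQPMANL"; "PZHD"; "HZTDM"; "FTACUA"; "FTZUHY"; "GNOMZGQEW"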